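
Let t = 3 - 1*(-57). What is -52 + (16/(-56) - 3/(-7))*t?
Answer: -304/7 ≈ -43.429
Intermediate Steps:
t = 60 (t = 3 + 57 = 60)
-52 + (16/(-56) - 3/(-7))*t = -52 + (16/(-56) - 3/(-7))*60 = -52 + (16*(-1/56) - 3*(-1/7))*60 = -52 + (-2/7 + 3/7)*60 = -52 + (1/7)*60 = -52 + 60/7 = -304/7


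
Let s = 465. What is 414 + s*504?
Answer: 234774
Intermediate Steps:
414 + s*504 = 414 + 465*504 = 414 + 234360 = 234774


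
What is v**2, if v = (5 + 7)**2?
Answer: 20736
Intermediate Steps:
v = 144 (v = 12**2 = 144)
v**2 = 144**2 = 20736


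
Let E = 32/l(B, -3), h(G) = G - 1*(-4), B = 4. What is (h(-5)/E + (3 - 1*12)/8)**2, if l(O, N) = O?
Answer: 25/16 ≈ 1.5625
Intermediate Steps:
h(G) = 4 + G (h(G) = G + 4 = 4 + G)
E = 8 (E = 32/4 = 32*(1/4) = 8)
(h(-5)/E + (3 - 1*12)/8)**2 = ((4 - 5)/8 + (3 - 1*12)/8)**2 = (-1*1/8 + (3 - 12)*(1/8))**2 = (-1/8 - 9*1/8)**2 = (-1/8 - 9/8)**2 = (-5/4)**2 = 25/16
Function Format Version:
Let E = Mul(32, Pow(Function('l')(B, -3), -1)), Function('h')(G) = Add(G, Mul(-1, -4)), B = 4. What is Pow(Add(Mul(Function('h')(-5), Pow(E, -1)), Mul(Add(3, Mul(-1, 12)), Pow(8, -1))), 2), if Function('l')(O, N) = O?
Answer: Rational(25, 16) ≈ 1.5625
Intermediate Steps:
Function('h')(G) = Add(4, G) (Function('h')(G) = Add(G, 4) = Add(4, G))
E = 8 (E = Mul(32, Pow(4, -1)) = Mul(32, Rational(1, 4)) = 8)
Pow(Add(Mul(Function('h')(-5), Pow(E, -1)), Mul(Add(3, Mul(-1, 12)), Pow(8, -1))), 2) = Pow(Add(Mul(Add(4, -5), Pow(8, -1)), Mul(Add(3, Mul(-1, 12)), Pow(8, -1))), 2) = Pow(Add(Mul(-1, Rational(1, 8)), Mul(Add(3, -12), Rational(1, 8))), 2) = Pow(Add(Rational(-1, 8), Mul(-9, Rational(1, 8))), 2) = Pow(Add(Rational(-1, 8), Rational(-9, 8)), 2) = Pow(Rational(-5, 4), 2) = Rational(25, 16)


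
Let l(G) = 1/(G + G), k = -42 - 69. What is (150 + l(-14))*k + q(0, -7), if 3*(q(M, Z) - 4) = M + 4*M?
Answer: -465977/28 ≈ -16642.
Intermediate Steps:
k = -111
q(M, Z) = 4 + 5*M/3 (q(M, Z) = 4 + (M + 4*M)/3 = 4 + (5*M)/3 = 4 + 5*M/3)
l(G) = 1/(2*G)
(150 + l(-14))*k + q(0, -7) = (150 + (½)/(-14))*(-111) + (4 + (5/3)*0) = (150 + (½)*(-1/14))*(-111) + (4 + 0) = (150 - 1/28)*(-111) + 4 = (4199/28)*(-111) + 4 = -466089/28 + 4 = -465977/28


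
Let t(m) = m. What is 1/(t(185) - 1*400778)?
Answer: -1/400593 ≈ -2.4963e-6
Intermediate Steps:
1/(t(185) - 1*400778) = 1/(185 - 1*400778) = 1/(185 - 400778) = 1/(-400593) = -1/400593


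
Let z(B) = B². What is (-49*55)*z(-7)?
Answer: -132055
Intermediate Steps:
(-49*55)*z(-7) = -49*55*(-7)² = -2695*49 = -132055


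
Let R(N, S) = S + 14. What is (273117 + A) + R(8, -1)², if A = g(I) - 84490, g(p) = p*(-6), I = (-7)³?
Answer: 190854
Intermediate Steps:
I = -343
R(N, S) = 14 + S
g(p) = -6*p
A = -82432 (A = -6*(-343) - 84490 = 2058 - 84490 = -82432)
(273117 + A) + R(8, -1)² = (273117 - 82432) + (14 - 1)² = 190685 + 13² = 190685 + 169 = 190854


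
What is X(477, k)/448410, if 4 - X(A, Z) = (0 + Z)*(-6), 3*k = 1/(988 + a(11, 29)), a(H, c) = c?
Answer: 407/45603297 ≈ 8.9248e-6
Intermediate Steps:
k = 1/3051 (k = 1/(3*(988 + 29)) = (⅓)/1017 = (⅓)*(1/1017) = 1/3051 ≈ 0.00032776)
X(A, Z) = 4 + 6*Z (X(A, Z) = 4 - (0 + Z)*(-6) = 4 - Z*(-6) = 4 - (-6)*Z = 4 + 6*Z)
X(477, k)/448410 = (4 + 6*(1/3051))/448410 = (4 + 2/1017)*(1/448410) = (4070/1017)*(1/448410) = 407/45603297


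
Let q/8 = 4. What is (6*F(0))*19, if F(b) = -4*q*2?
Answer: -29184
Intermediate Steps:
q = 32 (q = 8*4 = 32)
F(b) = -256 (F(b) = -4*32*2 = -128*2 = -256)
(6*F(0))*19 = (6*(-256))*19 = -1536*19 = -29184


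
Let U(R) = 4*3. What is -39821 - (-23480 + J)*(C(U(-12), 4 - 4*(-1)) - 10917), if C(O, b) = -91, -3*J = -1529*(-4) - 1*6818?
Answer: -255931789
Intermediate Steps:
J = 234 (J = -(-1529*(-4) - 1*6818)/3 = -(6116 - 6818)/3 = -⅓*(-702) = 234)
U(R) = 12
-39821 - (-23480 + J)*(C(U(-12), 4 - 4*(-1)) - 10917) = -39821 - (-23480 + 234)*(-91 - 10917) = -39821 - (-23246)*(-11008) = -39821 - 1*255891968 = -39821 - 255891968 = -255931789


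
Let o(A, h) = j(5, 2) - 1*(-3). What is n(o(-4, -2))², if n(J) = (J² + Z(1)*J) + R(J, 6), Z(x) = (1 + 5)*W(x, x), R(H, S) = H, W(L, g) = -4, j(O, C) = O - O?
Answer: 3600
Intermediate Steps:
j(O, C) = 0
Z(x) = -24 (Z(x) = (1 + 5)*(-4) = 6*(-4) = -24)
o(A, h) = 3 (o(A, h) = 0 - 1*(-3) = 0 + 3 = 3)
n(J) = J² - 23*J (n(J) = (J² - 24*J) + J = J² - 23*J)
n(o(-4, -2))² = (3*(-23 + 3))² = (3*(-20))² = (-60)² = 3600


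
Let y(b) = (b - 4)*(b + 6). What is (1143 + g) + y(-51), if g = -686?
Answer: 2932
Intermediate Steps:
y(b) = (-4 + b)*(6 + b)
(1143 + g) + y(-51) = (1143 - 686) + (-24 + (-51)**2 + 2*(-51)) = 457 + (-24 + 2601 - 102) = 457 + 2475 = 2932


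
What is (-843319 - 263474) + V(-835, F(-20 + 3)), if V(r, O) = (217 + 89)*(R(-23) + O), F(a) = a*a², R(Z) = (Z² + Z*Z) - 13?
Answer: -2290401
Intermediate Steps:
R(Z) = -13 + 2*Z² (R(Z) = (Z² + Z²) - 13 = 2*Z² - 13 = -13 + 2*Z²)
F(a) = a³
V(r, O) = 319770 + 306*O (V(r, O) = (217 + 89)*((-13 + 2*(-23)²) + O) = 306*((-13 + 2*529) + O) = 306*((-13 + 1058) + O) = 306*(1045 + O) = 319770 + 306*O)
(-843319 - 263474) + V(-835, F(-20 + 3)) = (-843319 - 263474) + (319770 + 306*(-20 + 3)³) = -1106793 + (319770 + 306*(-17)³) = -1106793 + (319770 + 306*(-4913)) = -1106793 + (319770 - 1503378) = -1106793 - 1183608 = -2290401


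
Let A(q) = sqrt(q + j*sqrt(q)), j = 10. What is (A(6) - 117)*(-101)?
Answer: 11817 - 101*sqrt(6 + 10*sqrt(6)) ≈ 11259.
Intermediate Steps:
A(q) = sqrt(q + 10*sqrt(q))
(A(6) - 117)*(-101) = (sqrt(6 + 10*sqrt(6)) - 117)*(-101) = (-117 + sqrt(6 + 10*sqrt(6)))*(-101) = 11817 - 101*sqrt(6 + 10*sqrt(6))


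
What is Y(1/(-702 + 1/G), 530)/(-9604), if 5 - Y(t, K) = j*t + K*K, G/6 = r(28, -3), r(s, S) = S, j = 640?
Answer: 507094085/17337964 ≈ 29.248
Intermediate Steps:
G = -18 (G = 6*(-3) = -18)
Y(t, K) = 5 - K² - 640*t (Y(t, K) = 5 - (640*t + K*K) = 5 - (640*t + K²) = 5 - (K² + 640*t) = 5 + (-K² - 640*t) = 5 - K² - 640*t)
Y(1/(-702 + 1/G), 530)/(-9604) = (5 - 1*530² - 640/(-702 + 1/(-18)))/(-9604) = (5 - 1*280900 - 640/(-702 - 1/18))*(-1/9604) = (5 - 280900 - 640/(-12637/18))*(-1/9604) = (5 - 280900 - 640*(-18/12637))*(-1/9604) = (5 - 280900 + 11520/12637)*(-1/9604) = -3549658595/12637*(-1/9604) = 507094085/17337964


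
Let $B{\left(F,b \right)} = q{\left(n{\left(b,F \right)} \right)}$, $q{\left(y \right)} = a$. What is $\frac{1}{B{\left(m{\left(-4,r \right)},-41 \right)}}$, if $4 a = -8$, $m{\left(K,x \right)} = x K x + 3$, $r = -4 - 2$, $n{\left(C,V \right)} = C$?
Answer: $- \frac{1}{2} \approx -0.5$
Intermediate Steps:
$r = -6$ ($r = -4 - 2 = -6$)
$m{\left(K,x \right)} = 3 + K x^{2}$ ($m{\left(K,x \right)} = K x x + 3 = K x^{2} + 3 = 3 + K x^{2}$)
$a = -2$ ($a = \frac{1}{4} \left(-8\right) = -2$)
$q{\left(y \right)} = -2$
$B{\left(F,b \right)} = -2$
$\frac{1}{B{\left(m{\left(-4,r \right)},-41 \right)}} = \frac{1}{-2} = - \frac{1}{2}$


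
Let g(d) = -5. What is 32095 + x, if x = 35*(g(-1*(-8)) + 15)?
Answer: 32445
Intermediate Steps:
x = 350 (x = 35*(-5 + 15) = 35*10 = 350)
32095 + x = 32095 + 350 = 32445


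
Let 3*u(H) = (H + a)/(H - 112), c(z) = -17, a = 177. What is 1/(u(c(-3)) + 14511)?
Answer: 387/5615597 ≈ 6.8915e-5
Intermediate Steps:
u(H) = (177 + H)/(3*(-112 + H)) (u(H) = ((H + 177)/(H - 112))/3 = ((177 + H)/(-112 + H))/3 = (177 + H)/(3*(-112 + H)))
1/(u(c(-3)) + 14511) = 1/((177 - 17)/(3*(-112 - 17)) + 14511) = 1/((⅓)*160/(-129) + 14511) = 1/((⅓)*(-1/129)*160 + 14511) = 1/(-160/387 + 14511) = 1/(5615597/387) = 387/5615597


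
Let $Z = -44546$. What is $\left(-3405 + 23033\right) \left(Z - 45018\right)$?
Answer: $-1757962192$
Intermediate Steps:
$\left(-3405 + 23033\right) \left(Z - 45018\right) = \left(-3405 + 23033\right) \left(-44546 - 45018\right) = 19628 \left(-89564\right) = -1757962192$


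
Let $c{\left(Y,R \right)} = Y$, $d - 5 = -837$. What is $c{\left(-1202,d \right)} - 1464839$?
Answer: $-1466041$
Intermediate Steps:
$d = -832$ ($d = 5 - 837 = -832$)
$c{\left(-1202,d \right)} - 1464839 = -1202 - 1464839 = -1466041$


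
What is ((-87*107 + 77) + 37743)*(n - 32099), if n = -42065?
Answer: -2114489804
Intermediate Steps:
((-87*107 + 77) + 37743)*(n - 32099) = ((-87*107 + 77) + 37743)*(-42065 - 32099) = ((-9309 + 77) + 37743)*(-74164) = (-9232 + 37743)*(-74164) = 28511*(-74164) = -2114489804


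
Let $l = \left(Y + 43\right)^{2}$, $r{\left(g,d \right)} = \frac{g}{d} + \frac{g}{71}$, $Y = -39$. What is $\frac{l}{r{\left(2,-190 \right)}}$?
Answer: $\frac{107920}{119} \approx 906.89$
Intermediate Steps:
$r{\left(g,d \right)} = \frac{g}{71} + \frac{g}{d}$ ($r{\left(g,d \right)} = \frac{g}{d} + g \frac{1}{71} = \frac{g}{d} + \frac{g}{71} = \frac{g}{71} + \frac{g}{d}$)
$l = 16$ ($l = \left(-39 + 43\right)^{2} = 4^{2} = 16$)
$\frac{l}{r{\left(2,-190 \right)}} = \frac{16}{\frac{1}{71} \cdot 2 + \frac{2}{-190}} = \frac{16}{\frac{2}{71} + 2 \left(- \frac{1}{190}\right)} = \frac{16}{\frac{2}{71} - \frac{1}{95}} = \frac{16}{\frac{119}{6745}} = 16 \cdot \frac{6745}{119} = \frac{107920}{119}$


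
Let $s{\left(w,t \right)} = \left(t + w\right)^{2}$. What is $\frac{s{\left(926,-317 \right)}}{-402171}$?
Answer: $- \frac{17661}{19151} \approx -0.9222$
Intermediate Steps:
$\frac{s{\left(926,-317 \right)}}{-402171} = \frac{\left(-317 + 926\right)^{2}}{-402171} = 609^{2} \left(- \frac{1}{402171}\right) = 370881 \left(- \frac{1}{402171}\right) = - \frac{17661}{19151}$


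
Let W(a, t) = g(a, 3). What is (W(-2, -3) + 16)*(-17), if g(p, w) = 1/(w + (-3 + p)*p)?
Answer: -3553/13 ≈ -273.31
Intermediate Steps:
g(p, w) = 1/(w + p*(-3 + p))
W(a, t) = 1/(3 + a² - 3*a)
(W(-2, -3) + 16)*(-17) = (1/(3 + (-2)² - 3*(-2)) + 16)*(-17) = (1/(3 + 4 + 6) + 16)*(-17) = (1/13 + 16)*(-17) = (209/13)*(-17) = -3553/13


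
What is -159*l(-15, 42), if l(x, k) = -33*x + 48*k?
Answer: -399249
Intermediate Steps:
-159*l(-15, 42) = -159*(-33*(-15) + 48*42) = -159*(495 + 2016) = -159*2511 = -399249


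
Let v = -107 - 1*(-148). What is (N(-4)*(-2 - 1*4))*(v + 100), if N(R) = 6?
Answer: -5076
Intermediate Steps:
v = 41 (v = -107 + 148 = 41)
(N(-4)*(-2 - 1*4))*(v + 100) = (6*(-2 - 1*4))*(41 + 100) = (6*(-2 - 4))*141 = (6*(-6))*141 = -36*141 = -5076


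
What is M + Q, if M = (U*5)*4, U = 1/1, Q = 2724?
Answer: 2744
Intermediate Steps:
U = 1
M = 20 (M = (1*5)*4 = 5*4 = 20)
M + Q = 20 + 2724 = 2744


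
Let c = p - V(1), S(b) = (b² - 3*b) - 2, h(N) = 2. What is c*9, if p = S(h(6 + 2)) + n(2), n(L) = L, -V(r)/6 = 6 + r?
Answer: 360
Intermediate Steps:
V(r) = -36 - 6*r (V(r) = -6*(6 + r) = -36 - 6*r)
S(b) = -2 + b² - 3*b
p = -2 (p = (-2 + 2² - 3*2) + 2 = (-2 + 4 - 6) + 2 = -4 + 2 = -2)
c = 40 (c = -2 - (-36 - 6*1) = -2 - (-36 - 6) = -2 - 1*(-42) = -2 + 42 = 40)
c*9 = 40*9 = 360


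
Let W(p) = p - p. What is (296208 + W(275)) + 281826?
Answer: 578034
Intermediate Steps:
W(p) = 0
(296208 + W(275)) + 281826 = (296208 + 0) + 281826 = 296208 + 281826 = 578034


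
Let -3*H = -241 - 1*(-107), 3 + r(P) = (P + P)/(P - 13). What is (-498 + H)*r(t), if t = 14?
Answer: -34000/3 ≈ -11333.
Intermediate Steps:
r(P) = -3 + 2*P/(-13 + P) (r(P) = -3 + (P + P)/(P - 13) = -3 + (2*P)/(-13 + P) = -3 + 2*P/(-13 + P))
H = 134/3 (H = -(-241 - 1*(-107))/3 = -(-241 + 107)/3 = -1/3*(-134) = 134/3 ≈ 44.667)
(-498 + H)*r(t) = (-498 + 134/3)*((39 - 1*14)/(-13 + 14)) = -1360*(39 - 14)/(3*1) = -1360*25/3 = -1360/3*25 = -34000/3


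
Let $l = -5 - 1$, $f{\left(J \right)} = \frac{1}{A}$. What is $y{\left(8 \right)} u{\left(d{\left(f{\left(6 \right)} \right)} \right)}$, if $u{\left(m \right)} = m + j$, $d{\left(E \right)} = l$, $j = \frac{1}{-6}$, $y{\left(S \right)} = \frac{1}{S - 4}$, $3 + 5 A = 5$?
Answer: $- \frac{37}{24} \approx -1.5417$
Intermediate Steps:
$A = \frac{2}{5}$ ($A = - \frac{3}{5} + \frac{1}{5} \cdot 5 = - \frac{3}{5} + 1 = \frac{2}{5} \approx 0.4$)
$y{\left(S \right)} = \frac{1}{-4 + S}$
$j = - \frac{1}{6} \approx -0.16667$
$f{\left(J \right)} = \frac{5}{2}$ ($f{\left(J \right)} = \frac{1}{\frac{2}{5}} = \frac{5}{2}$)
$l = -6$
$d{\left(E \right)} = -6$
$u{\left(m \right)} = - \frac{1}{6} + m$ ($u{\left(m \right)} = m - \frac{1}{6} = - \frac{1}{6} + m$)
$y{\left(8 \right)} u{\left(d{\left(f{\left(6 \right)} \right)} \right)} = \frac{- \frac{1}{6} - 6}{-4 + 8} = \frac{1}{4} \left(- \frac{37}{6}\right) = - \frac{37}{24}$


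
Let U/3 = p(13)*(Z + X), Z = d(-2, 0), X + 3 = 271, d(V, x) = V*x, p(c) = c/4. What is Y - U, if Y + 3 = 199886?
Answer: 197270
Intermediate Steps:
p(c) = c/4 (p(c) = c*(1/4) = c/4)
Y = 199883 (Y = -3 + 199886 = 199883)
X = 268 (X = -3 + 271 = 268)
Z = 0 (Z = -2*0 = 0)
U = 2613 (U = 3*(((1/4)*13)*(0 + 268)) = 3*((13/4)*268) = 3*871 = 2613)
Y - U = 199883 - 1*2613 = 199883 - 2613 = 197270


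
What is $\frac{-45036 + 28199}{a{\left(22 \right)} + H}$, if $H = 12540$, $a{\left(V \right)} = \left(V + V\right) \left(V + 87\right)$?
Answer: $- \frac{16837}{17336} \approx -0.97122$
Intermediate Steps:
$a{\left(V \right)} = 2 V \left(87 + V\right)$
$\frac{-45036 + 28199}{a{\left(22 \right)} + H} = \frac{-45036 + 28199}{2 \cdot 22 \left(87 + 22\right) + 12540} = - \frac{16837}{2 \cdot 22 \cdot 109 + 12540} = - \frac{16837}{4796 + 12540} = - \frac{16837}{17336}$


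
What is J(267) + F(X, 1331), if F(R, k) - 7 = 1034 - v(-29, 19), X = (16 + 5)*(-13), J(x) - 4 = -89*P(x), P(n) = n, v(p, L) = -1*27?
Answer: -22691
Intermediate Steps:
v(p, L) = -27
J(x) = 4 - 89*x
X = -273 (X = 21*(-13) = -273)
F(R, k) = 1068 (F(R, k) = 7 + (1034 - 1*(-27)) = 7 + (1034 + 27) = 7 + 1061 = 1068)
J(267) + F(X, 1331) = (4 - 89*267) + 1068 = (4 - 23763) + 1068 = -23759 + 1068 = -22691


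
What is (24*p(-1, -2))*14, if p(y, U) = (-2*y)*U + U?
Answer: -2016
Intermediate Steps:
p(y, U) = U - 2*U*y (p(y, U) = -2*U*y + U = U - 2*U*y)
(24*p(-1, -2))*14 = (24*(-2*(1 - 2*(-1))))*14 = (24*(-2*(1 + 2)))*14 = (24*(-2*3))*14 = (24*(-6))*14 = -144*14 = -2016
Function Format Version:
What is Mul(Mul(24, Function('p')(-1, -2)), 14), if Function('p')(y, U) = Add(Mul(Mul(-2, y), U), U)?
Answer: -2016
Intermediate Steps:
Function('p')(y, U) = Add(U, Mul(-2, U, y)) (Function('p')(y, U) = Add(Mul(-2, U, y), U) = Add(U, Mul(-2, U, y)))
Mul(Mul(24, Function('p')(-1, -2)), 14) = Mul(Mul(24, Mul(-2, Add(1, Mul(-2, -1)))), 14) = Mul(Mul(24, Mul(-2, Add(1, 2))), 14) = Mul(Mul(24, Mul(-2, 3)), 14) = Mul(Mul(24, -6), 14) = Mul(-144, 14) = -2016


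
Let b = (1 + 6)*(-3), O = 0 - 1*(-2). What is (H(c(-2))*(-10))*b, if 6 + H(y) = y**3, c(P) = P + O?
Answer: -1260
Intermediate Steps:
O = 2 (O = 0 + 2 = 2)
b = -21 (b = 7*(-3) = -21)
c(P) = 2 + P (c(P) = P + 2 = 2 + P)
H(y) = -6 + y**3
(H(c(-2))*(-10))*b = ((-6 + (2 - 2)**3)*(-10))*(-21) = ((-6 + 0**3)*(-10))*(-21) = ((-6 + 0)*(-10))*(-21) = -6*(-10)*(-21) = 60*(-21) = -1260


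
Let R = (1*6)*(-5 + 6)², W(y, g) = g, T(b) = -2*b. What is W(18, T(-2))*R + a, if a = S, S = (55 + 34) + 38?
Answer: 151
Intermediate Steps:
S = 127 (S = 89 + 38 = 127)
a = 127
R = 6 (R = 6*1² = 6*1 = 6)
W(18, T(-2))*R + a = -2*(-2)*6 + 127 = 4*6 + 127 = 24 + 127 = 151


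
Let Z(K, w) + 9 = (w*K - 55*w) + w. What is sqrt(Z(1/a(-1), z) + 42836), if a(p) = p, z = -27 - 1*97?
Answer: sqrt(49647) ≈ 222.82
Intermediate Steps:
z = -124 (z = -27 - 97 = -124)
Z(K, w) = -9 - 54*w + K*w (Z(K, w) = -9 + ((w*K - 55*w) + w) = -9 + ((K*w - 55*w) + w) = -9 + ((-55*w + K*w) + w) = -9 + (-54*w + K*w) = -9 - 54*w + K*w)
sqrt(Z(1/a(-1), z) + 42836) = sqrt((-9 - 54*(-124) - 124/(-1)) + 42836) = sqrt((-9 + 6696 - 1*(-124)) + 42836) = sqrt((-9 + 6696 + 124) + 42836) = sqrt(6811 + 42836) = sqrt(49647)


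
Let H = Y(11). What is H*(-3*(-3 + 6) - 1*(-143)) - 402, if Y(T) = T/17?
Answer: -5360/17 ≈ -315.29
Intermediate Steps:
Y(T) = T/17 (Y(T) = T*(1/17) = T/17)
H = 11/17 (H = (1/17)*11 = 11/17 ≈ 0.64706)
H*(-3*(-3 + 6) - 1*(-143)) - 402 = 11*(-3*(-3 + 6) - 1*(-143))/17 - 402 = 11*(-3*3 + 143)/17 - 402 = 11*(-9 + 143)/17 - 402 = (11/17)*134 - 402 = 1474/17 - 402 = -5360/17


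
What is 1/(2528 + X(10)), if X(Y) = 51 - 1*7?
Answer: 1/2572 ≈ 0.00038880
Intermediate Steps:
X(Y) = 44 (X(Y) = 51 - 7 = 44)
1/(2528 + X(10)) = 1/(2528 + 44) = 1/2572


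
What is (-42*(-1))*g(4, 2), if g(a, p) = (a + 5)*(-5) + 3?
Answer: -1764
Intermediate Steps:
g(a, p) = -22 - 5*a (g(a, p) = (5 + a)*(-5) + 3 = (-25 - 5*a) + 3 = -22 - 5*a)
(-42*(-1))*g(4, 2) = (-42*(-1))*(-22 - 5*4) = 42*(-22 - 20) = 42*(-42) = -1764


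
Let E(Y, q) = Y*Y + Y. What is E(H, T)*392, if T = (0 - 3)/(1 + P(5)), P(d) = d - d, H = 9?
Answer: 35280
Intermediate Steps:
P(d) = 0
T = -3 (T = (0 - 3)/(1 + 0) = -3/1 = -3*1 = -3)
E(Y, q) = Y + Y² (E(Y, q) = Y² + Y = Y + Y²)
E(H, T)*392 = (9*(1 + 9))*392 = (9*10)*392 = 90*392 = 35280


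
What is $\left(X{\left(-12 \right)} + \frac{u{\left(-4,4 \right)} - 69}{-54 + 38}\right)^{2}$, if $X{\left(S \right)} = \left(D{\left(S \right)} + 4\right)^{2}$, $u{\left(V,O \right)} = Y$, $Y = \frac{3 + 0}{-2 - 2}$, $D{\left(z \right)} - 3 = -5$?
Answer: $\frac{286225}{4096} \approx 69.879$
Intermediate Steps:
$D{\left(z \right)} = -2$ ($D{\left(z \right)} = 3 - 5 = -2$)
$Y = - \frac{3}{4}$ ($Y = \frac{3}{-4} = 3 \left(- \frac{1}{4}\right) = - \frac{3}{4} \approx -0.75$)
$u{\left(V,O \right)} = - \frac{3}{4}$
$X{\left(S \right)} = 4$ ($X{\left(S \right)} = \left(-2 + 4\right)^{2} = 2^{2} = 4$)
$\left(X{\left(-12 \right)} + \frac{u{\left(-4,4 \right)} - 69}{-54 + 38}\right)^{2} = \left(4 + \frac{- \frac{3}{4} - 69}{-54 + 38}\right)^{2} = \left(4 - \frac{279}{4 \left(-16\right)}\right)^{2} = \left(4 - - \frac{279}{64}\right)^{2} = \left(4 + \frac{279}{64}\right)^{2} = \left(\frac{535}{64}\right)^{2} = \frac{286225}{4096}$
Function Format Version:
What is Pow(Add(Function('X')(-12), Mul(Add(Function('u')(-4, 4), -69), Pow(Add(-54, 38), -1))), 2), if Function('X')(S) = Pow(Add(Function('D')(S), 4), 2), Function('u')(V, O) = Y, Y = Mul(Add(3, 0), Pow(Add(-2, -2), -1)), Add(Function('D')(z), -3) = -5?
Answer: Rational(286225, 4096) ≈ 69.879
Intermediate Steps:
Function('D')(z) = -2 (Function('D')(z) = Add(3, -5) = -2)
Y = Rational(-3, 4) (Y = Mul(3, Pow(-4, -1)) = Mul(3, Rational(-1, 4)) = Rational(-3, 4) ≈ -0.75000)
Function('u')(V, O) = Rational(-3, 4)
Function('X')(S) = 4 (Function('X')(S) = Pow(Add(-2, 4), 2) = Pow(2, 2) = 4)
Pow(Add(Function('X')(-12), Mul(Add(Function('u')(-4, 4), -69), Pow(Add(-54, 38), -1))), 2) = Pow(Add(4, Mul(Add(Rational(-3, 4), -69), Pow(Add(-54, 38), -1))), 2) = Pow(Add(4, Mul(Rational(-279, 4), Pow(-16, -1))), 2) = Pow(Add(4, Mul(Rational(-279, 4), Rational(-1, 16))), 2) = Pow(Add(4, Rational(279, 64)), 2) = Pow(Rational(535, 64), 2) = Rational(286225, 4096)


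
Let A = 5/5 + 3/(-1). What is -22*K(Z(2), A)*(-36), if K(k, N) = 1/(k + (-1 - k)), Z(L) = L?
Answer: -792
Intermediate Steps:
A = -2 (A = 5*(⅕) + 3*(-1) = 1 - 3 = -2)
K(k, N) = -1 (K(k, N) = 1/(-1) = -1)
-22*K(Z(2), A)*(-36) = -22*(-1)*(-36) = 22*(-36) = -792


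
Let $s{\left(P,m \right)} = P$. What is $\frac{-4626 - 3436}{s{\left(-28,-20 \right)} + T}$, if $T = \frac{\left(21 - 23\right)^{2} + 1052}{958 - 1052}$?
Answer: $\frac{189457}{922} \approx 205.48$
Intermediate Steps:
$T = - \frac{528}{47}$ ($T = \frac{\left(-2\right)^{2} + 1052}{-94} = \left(4 + 1052\right) \left(- \frac{1}{94}\right) = 1056 \left(- \frac{1}{94}\right) = - \frac{528}{47} \approx -11.234$)
$\frac{-4626 - 3436}{s{\left(-28,-20 \right)} + T} = \frac{-4626 - 3436}{-28 - \frac{528}{47}} = - \frac{8062}{- \frac{1844}{47}} = \left(-8062\right) \left(- \frac{47}{1844}\right) = \frac{189457}{922}$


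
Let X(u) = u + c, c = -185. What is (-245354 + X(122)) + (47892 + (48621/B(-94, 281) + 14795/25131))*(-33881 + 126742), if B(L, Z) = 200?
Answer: 22465521886216211/5026200 ≈ 4.4697e+9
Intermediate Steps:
X(u) = -185 + u (X(u) = u - 185 = -185 + u)
(-245354 + X(122)) + (47892 + (48621/B(-94, 281) + 14795/25131))*(-33881 + 126742) = (-245354 + (-185 + 122)) + (47892 + (48621/200 + 14795/25131))*(-33881 + 126742) = (-245354 - 63) + (47892 + (48621*(1/200) + 14795*(1/25131)))*92861 = -245417 + (47892 + (48621/200 + 14795/25131))*92861 = -245417 + (47892 + 1224853351/5026200)*92861 = -245417 + (241939623751/5026200)*92861 = -245417 + 22466755401141611/5026200 = 22465521886216211/5026200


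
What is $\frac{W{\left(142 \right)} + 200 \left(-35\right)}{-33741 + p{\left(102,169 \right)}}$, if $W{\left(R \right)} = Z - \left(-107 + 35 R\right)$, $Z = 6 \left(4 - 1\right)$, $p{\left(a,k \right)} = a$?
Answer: $\frac{11845}{33639} \approx 0.35212$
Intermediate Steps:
$Z = 18$ ($Z = 6 \cdot 3 = 18$)
$W{\left(R \right)} = 125 - 35 R$ ($W{\left(R \right)} = 18 - \left(-107 + 35 R\right) = 125 - 35 R$)
$\frac{W{\left(142 \right)} + 200 \left(-35\right)}{-33741 + p{\left(102,169 \right)}} = \frac{\left(125 - 4970\right) + 200 \left(-35\right)}{-33741 + 102} = \frac{\left(125 - 4970\right) - 7000}{-33639} = \left(-4845 - 7000\right) \left(- \frac{1}{33639}\right) = \left(-11845\right) \left(- \frac{1}{33639}\right) = \frac{11845}{33639}$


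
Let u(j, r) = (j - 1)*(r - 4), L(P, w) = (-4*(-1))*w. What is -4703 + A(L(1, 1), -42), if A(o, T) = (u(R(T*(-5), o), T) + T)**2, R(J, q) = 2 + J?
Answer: 95018801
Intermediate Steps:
L(P, w) = 4*w
u(j, r) = (-1 + j)*(-4 + r)
A(o, T) = (-4 + 20*T + T*(2 - 5*T))**2 (A(o, T) = ((4 - T - 4*(2 + T*(-5)) + (2 + T*(-5))*T) + T)**2 = ((4 - T - 4*(2 - 5*T) + (2 - 5*T)*T) + T)**2 = ((4 - T + (-8 + 20*T) + T*(2 - 5*T)) + T)**2 = ((-4 + 19*T + T*(2 - 5*T)) + T)**2 = (-4 + 20*T + T*(2 - 5*T))**2)
-4703 + A(L(1, 1), -42) = -4703 + (-4 - 5*(-42)**2 + 22*(-42))**2 = -4703 + (-4 - 5*1764 - 924)**2 = -4703 + (-4 - 8820 - 924)**2 = -4703 + (-9748)**2 = -4703 + 95023504 = 95018801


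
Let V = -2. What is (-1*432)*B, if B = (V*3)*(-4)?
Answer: -10368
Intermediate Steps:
B = 24 (B = -2*3*(-4) = -6*(-4) = 24)
(-1*432)*B = -1*432*24 = -432*24 = -10368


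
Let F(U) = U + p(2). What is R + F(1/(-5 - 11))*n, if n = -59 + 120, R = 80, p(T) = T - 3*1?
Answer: 243/16 ≈ 15.188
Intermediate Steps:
p(T) = -3 + T (p(T) = T - 3 = -3 + T)
n = 61
F(U) = -1 + U (F(U) = U + (-3 + 2) = U - 1 = -1 + U)
R + F(1/(-5 - 11))*n = 80 + (-1 + 1/(-5 - 11))*61 = 80 + (-1 + 1/(-16))*61 = 80 + (-1 - 1/16)*61 = 80 - 17/16*61 = 80 - 1037/16 = 243/16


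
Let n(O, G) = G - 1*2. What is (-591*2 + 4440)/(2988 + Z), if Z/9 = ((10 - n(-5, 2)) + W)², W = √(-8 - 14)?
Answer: 7421/8845 - 362*I*√22/8845 ≈ 0.83901 - 0.19197*I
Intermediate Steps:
n(O, G) = -2 + G (n(O, G) = G - 2 = -2 + G)
W = I*√22 (W = √(-22) = I*√22 ≈ 4.6904*I)
Z = 9*(10 + I*√22)² (Z = 9*((10 - (-2 + 2)) + I*√22)² = 9*((10 - 1*0) + I*√22)² = 9*((10 + 0) + I*√22)² = 9*(10 + I*√22)² ≈ 702.0 + 844.27*I)
(-591*2 + 4440)/(2988 + Z) = (-591*2 + 4440)/(2988 + (702 + 180*I*√22)) = (-1182 + 4440)/(3690 + 180*I*√22) = 3258/(3690 + 180*I*√22)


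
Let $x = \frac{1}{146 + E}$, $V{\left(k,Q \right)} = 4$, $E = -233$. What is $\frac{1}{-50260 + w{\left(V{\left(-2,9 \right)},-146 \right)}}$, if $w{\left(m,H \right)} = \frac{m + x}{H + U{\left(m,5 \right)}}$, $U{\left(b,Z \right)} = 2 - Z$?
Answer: $- \frac{12963}{651520727} \approx -1.9897 \cdot 10^{-5}$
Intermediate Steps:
$x = - \frac{1}{87}$ ($x = \frac{1}{146 - 233} = \frac{1}{-87} = - \frac{1}{87} \approx -0.011494$)
$w{\left(m,H \right)} = \frac{- \frac{1}{87} + m}{-3 + H}$ ($w{\left(m,H \right)} = \frac{m - \frac{1}{87}}{H + \left(2 - 5\right)} = \frac{- \frac{1}{87} + m}{H + \left(2 - 5\right)} = \frac{- \frac{1}{87} + m}{H - 3} = \frac{- \frac{1}{87} + m}{-3 + H}$)
$\frac{1}{-50260 + w{\left(V{\left(-2,9 \right)},-146 \right)}} = \frac{1}{-50260 + \frac{- \frac{1}{87} + 4}{-3 - 146}} = \frac{1}{-50260 + \frac{1}{-149} \cdot \frac{347}{87}} = \frac{1}{-50260 - \frac{347}{12963}} = \frac{1}{- \frac{651520727}{12963}} = - \frac{12963}{651520727}$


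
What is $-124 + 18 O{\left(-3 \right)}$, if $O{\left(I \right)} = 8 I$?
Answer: $-556$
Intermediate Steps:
$-124 + 18 O{\left(-3 \right)} = -124 + 18 \cdot 8 \left(-3\right) = -124 + 18 \left(-24\right) = -124 - 432 = -556$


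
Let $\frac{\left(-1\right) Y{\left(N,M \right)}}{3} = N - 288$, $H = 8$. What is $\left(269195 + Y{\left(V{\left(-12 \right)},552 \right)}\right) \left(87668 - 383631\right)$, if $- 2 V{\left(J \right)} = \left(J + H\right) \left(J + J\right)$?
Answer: $-79970090489$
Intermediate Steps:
$V{\left(J \right)} = - J \left(8 + J\right)$ ($V{\left(J \right)} = - \frac{\left(J + 8\right) \left(J + J\right)}{2} = - \frac{\left(8 + J\right) 2 J}{2} = - \frac{2 J \left(8 + J\right)}{2} = - J \left(8 + J\right)$)
$Y{\left(N,M \right)} = 864 - 3 N$ ($Y{\left(N,M \right)} = - 3 \left(N - 288\right) = - 3 \left(-288 + N\right) = 864 - 3 N$)
$\left(269195 + Y{\left(V{\left(-12 \right)},552 \right)}\right) \left(87668 - 383631\right) = \left(269195 + \left(864 - 3 \left(\left(-1\right) \left(-12\right) \left(8 - 12\right)\right)\right)\right) \left(87668 - 383631\right) = \left(269195 + \left(864 - 3 \left(\left(-1\right) \left(-12\right) \left(-4\right)\right)\right)\right) \left(-295963\right) = \left(269195 + \left(864 - -144\right)\right) \left(-295963\right) = \left(269195 + \left(864 + 144\right)\right) \left(-295963\right) = \left(269195 + 1008\right) \left(-295963\right) = 270203 \left(-295963\right) = -79970090489$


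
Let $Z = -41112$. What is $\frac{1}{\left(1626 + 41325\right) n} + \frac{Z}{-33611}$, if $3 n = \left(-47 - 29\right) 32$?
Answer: $\frac{75340862743}{61594711936} \approx 1.2232$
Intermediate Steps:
$n = - \frac{2432}{3}$ ($n = \frac{\left(-47 - 29\right) 32}{3} = \frac{\left(-76\right) 32}{3} = \frac{1}{3} \left(-2432\right) = - \frac{2432}{3} \approx -810.67$)
$\frac{1}{\left(1626 + 41325\right) n} + \frac{Z}{-33611} = \frac{1}{\left(1626 + 41325\right) \left(- \frac{2432}{3}\right)} - \frac{41112}{-33611} = \frac{1}{42951} \left(- \frac{3}{2432}\right) - - \frac{41112}{33611} = \frac{1}{42951} \left(- \frac{3}{2432}\right) + \frac{41112}{33611} = - \frac{1}{34818944} + \frac{41112}{33611} = \frac{75340862743}{61594711936}$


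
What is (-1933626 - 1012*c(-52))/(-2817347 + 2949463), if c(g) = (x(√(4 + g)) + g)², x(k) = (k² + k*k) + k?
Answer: -12025949/66058 + 299552*I*√3/33029 ≈ -182.05 + 15.709*I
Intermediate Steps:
x(k) = k + 2*k² (x(k) = (k² + k²) + k = 2*k² + k = k + 2*k²)
c(g) = (g + √(4 + g)*(1 + 2*√(4 + g)))² (c(g) = (√(4 + g)*(1 + 2*√(4 + g)) + g)² = (g + √(4 + g)*(1 + 2*√(4 + g)))²)
(-1933626 - 1012*c(-52))/(-2817347 + 2949463) = (-1933626 - 1012*(8 + √(4 - 52) + 3*(-52))²)/(-2817347 + 2949463) = (-1933626 - 1012*(8 + √(-48) - 156)²)/132116 = (-1933626 - 1012*(8 + 4*I*√3 - 156)²)*(1/132116) = (-1933626 - 1012*(-148 + 4*I*√3)²)*(1/132116) = -966813/66058 - 253*(-148 + 4*I*√3)²/33029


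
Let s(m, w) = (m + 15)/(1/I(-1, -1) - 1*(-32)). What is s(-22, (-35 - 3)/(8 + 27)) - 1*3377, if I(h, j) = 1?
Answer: -111448/33 ≈ -3377.2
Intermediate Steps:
s(m, w) = 5/11 + m/33 (s(m, w) = (m + 15)/(1/1 - 1*(-32)) = (15 + m)/(1 + 32) = (15 + m)/33 = (15 + m)*(1/33) = 5/11 + m/33)
s(-22, (-35 - 3)/(8 + 27)) - 1*3377 = (5/11 + (1/33)*(-22)) - 1*3377 = (5/11 - ⅔) - 3377 = -7/33 - 3377 = -111448/33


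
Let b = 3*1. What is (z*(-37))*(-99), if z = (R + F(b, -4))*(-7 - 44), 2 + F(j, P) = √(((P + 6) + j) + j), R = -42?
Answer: 8219772 - 373626*√2 ≈ 7.6914e+6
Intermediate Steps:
b = 3
F(j, P) = -2 + √(6 + P + 2*j) (F(j, P) = -2 + √(((P + 6) + j) + j) = -2 + √(((6 + P) + j) + j) = -2 + √((6 + P + j) + j) = -2 + √(6 + P + 2*j))
z = 2244 - 102*√2 (z = (-42 + (-2 + √(6 - 4 + 2*3)))*(-7 - 44) = (-42 + (-2 + √(6 - 4 + 6)))*(-51) = (-42 + (-2 + √8))*(-51) = (-42 + (-2 + 2*√2))*(-51) = (-44 + 2*√2)*(-51) = 2244 - 102*√2 ≈ 2099.8)
(z*(-37))*(-99) = ((2244 - 102*√2)*(-37))*(-99) = (-83028 + 3774*√2)*(-99) = 8219772 - 373626*√2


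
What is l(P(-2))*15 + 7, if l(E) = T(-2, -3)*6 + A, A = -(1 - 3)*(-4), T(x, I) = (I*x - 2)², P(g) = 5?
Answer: 1327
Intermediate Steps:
T(x, I) = (-2 + I*x)²
A = -8 (A = -1*(-2)*(-4) = 2*(-4) = -8)
l(E) = 88 (l(E) = (-2 - 3*(-2))²*6 - 8 = (-2 + 6)²*6 - 8 = 4²*6 - 8 = 16*6 - 8 = 96 - 8 = 88)
l(P(-2))*15 + 7 = 88*15 + 7 = 1320 + 7 = 1327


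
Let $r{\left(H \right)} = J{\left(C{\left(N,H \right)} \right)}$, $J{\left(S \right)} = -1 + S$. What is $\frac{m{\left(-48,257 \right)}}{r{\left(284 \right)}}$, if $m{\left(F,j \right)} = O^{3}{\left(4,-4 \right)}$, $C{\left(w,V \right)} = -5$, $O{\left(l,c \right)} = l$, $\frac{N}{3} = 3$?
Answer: $- \frac{32}{3} \approx -10.667$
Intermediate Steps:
$N = 9$ ($N = 3 \cdot 3 = 9$)
$m{\left(F,j \right)} = 64$ ($m{\left(F,j \right)} = 4^{3} = 64$)
$r{\left(H \right)} = -6$ ($r{\left(H \right)} = -1 - 5 = -6$)
$\frac{m{\left(-48,257 \right)}}{r{\left(284 \right)}} = \frac{64}{-6} = 64 \left(- \frac{1}{6}\right) = - \frac{32}{3}$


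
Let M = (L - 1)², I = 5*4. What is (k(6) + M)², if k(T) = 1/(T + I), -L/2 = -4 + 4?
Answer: 729/676 ≈ 1.0784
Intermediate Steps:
I = 20
L = 0 (L = -2*(-4 + 4) = -2*0 = 0)
k(T) = 1/(20 + T) (k(T) = 1/(T + 20) = 1/(20 + T))
M = 1 (M = (0 - 1)² = (-1)² = 1)
(k(6) + M)² = (1/(20 + 6) + 1)² = (1/26 + 1)² = (27/26)² = 729/676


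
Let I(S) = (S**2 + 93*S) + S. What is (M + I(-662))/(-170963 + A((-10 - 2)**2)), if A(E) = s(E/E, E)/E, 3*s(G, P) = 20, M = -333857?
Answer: -4553172/18463999 ≈ -0.24660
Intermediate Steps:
s(G, P) = 20/3 (s(G, P) = (1/3)*20 = 20/3)
A(E) = 20/(3*E)
I(S) = S**2 + 94*S
(M + I(-662))/(-170963 + A((-10 - 2)**2)) = (-333857 - 662*(94 - 662))/(-170963 + 20/(3*((-10 - 2)**2))) = (-333857 - 662*(-568))/(-170963 + 20/(3*((-12)**2))) = (-333857 + 376016)/(-170963 + (20/3)/144) = 42159/(-170963 + (20/3)*(1/144)) = 42159/(-170963 + 5/108) = 42159/(-18463999/108) = 42159*(-108/18463999) = -4553172/18463999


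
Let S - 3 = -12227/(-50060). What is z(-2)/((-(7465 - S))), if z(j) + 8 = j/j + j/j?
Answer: 100120/124511831 ≈ 0.00080410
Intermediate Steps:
S = 162407/50060 (S = 3 - 12227/(-50060) = 3 - 12227*(-1/50060) = 3 + 12227/50060 = 162407/50060 ≈ 3.2442)
z(j) = -6 (z(j) = -8 + (j/j + j/j) = -8 + (1 + 1) = -8 + 2 = -6)
z(-2)/((-(7465 - S))) = -6*(-1/(7465 - 1*162407/50060)) = -6*(-1/(7465 - 162407/50060)) = -6/((-1*373535493/50060)) = -6/(-373535493/50060) = -6*(-50060/373535493) = 100120/124511831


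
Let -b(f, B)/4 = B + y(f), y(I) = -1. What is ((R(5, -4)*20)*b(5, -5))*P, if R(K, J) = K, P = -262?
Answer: -628800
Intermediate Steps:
b(f, B) = 4 - 4*B (b(f, B) = -4*(B - 1) = -4*(-1 + B) = 4 - 4*B)
((R(5, -4)*20)*b(5, -5))*P = ((5*20)*(4 - 4*(-5)))*(-262) = (100*(4 + 20))*(-262) = (100*24)*(-262) = 2400*(-262) = -628800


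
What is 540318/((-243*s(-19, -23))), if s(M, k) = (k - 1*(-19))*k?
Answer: -90053/3726 ≈ -24.169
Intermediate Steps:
s(M, k) = k*(19 + k) (s(M, k) = (k + 19)*k = (19 + k)*k = k*(19 + k))
540318/((-243*s(-19, -23))) = 540318/((-(-5589)*(19 - 23))) = 540318/((-(-5589)*(-4))) = 540318/((-243*92)) = 540318/(-22356) = 540318*(-1/22356) = -90053/3726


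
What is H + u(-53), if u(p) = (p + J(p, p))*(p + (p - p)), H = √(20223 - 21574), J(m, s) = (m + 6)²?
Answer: -114268 + I*√1351 ≈ -1.1427e+5 + 36.756*I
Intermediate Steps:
J(m, s) = (6 + m)²
H = I*√1351 (H = √(-1351) = I*√1351 ≈ 36.756*I)
u(p) = p*(p + (6 + p)²) (u(p) = (p + (6 + p)²)*(p + (p - p)) = (p + (6 + p)²)*(p + 0) = (p + (6 + p)²)*p = p*(p + (6 + p)²))
H + u(-53) = I*√1351 - 53*(-53 + (6 - 53)²) = I*√1351 - 53*(-53 + (-47)²) = I*√1351 - 53*(-53 + 2209) = I*√1351 - 53*2156 = I*√1351 - 114268 = -114268 + I*√1351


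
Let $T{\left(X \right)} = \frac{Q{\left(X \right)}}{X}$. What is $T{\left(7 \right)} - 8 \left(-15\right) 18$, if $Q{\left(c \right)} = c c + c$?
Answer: $2168$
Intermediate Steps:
$Q{\left(c \right)} = c + c^{2}$ ($Q{\left(c \right)} = c^{2} + c = c + c^{2}$)
$T{\left(X \right)} = 1 + X$ ($T{\left(X \right)} = \frac{X \left(1 + X\right)}{X} = 1 + X$)
$T{\left(7 \right)} - 8 \left(-15\right) 18 = \left(1 + 7\right) - 8 \left(-15\right) 18 = 8 - \left(-120\right) 18 = 8 - -2160 = 8 + 2160 = 2168$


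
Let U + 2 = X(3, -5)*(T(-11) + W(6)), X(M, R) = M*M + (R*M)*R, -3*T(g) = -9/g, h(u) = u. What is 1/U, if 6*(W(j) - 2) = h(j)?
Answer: 11/2498 ≈ 0.0044035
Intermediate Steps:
W(j) = 2 + j/6
T(g) = 3/g (T(g) = -(-3)/g = 3/g)
X(M, R) = M² + M*R² (X(M, R) = M² + (M*R)*R = M² + M*R²)
U = 2498/11 (U = -2 + (3*(3 + (-5)²))*(3/(-11) + (2 + (⅙)*6)) = -2 + (3*(3 + 25))*(3*(-1/11) + (2 + 1)) = -2 + (3*28)*(-3/11 + 3) = -2 + 84*(30/11) = -2 + 2520/11 = 2498/11 ≈ 227.09)
1/U = 1/(2498/11) = 11/2498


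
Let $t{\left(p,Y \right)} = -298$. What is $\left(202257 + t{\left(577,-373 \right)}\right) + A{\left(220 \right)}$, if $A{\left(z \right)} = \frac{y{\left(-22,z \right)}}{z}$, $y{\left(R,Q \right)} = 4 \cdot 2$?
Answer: $\frac{11107747}{55} \approx 2.0196 \cdot 10^{5}$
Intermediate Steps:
$y{\left(R,Q \right)} = 8$
$A{\left(z \right)} = \frac{8}{z}$
$\left(202257 + t{\left(577,-373 \right)}\right) + A{\left(220 \right)} = \left(202257 - 298\right) + \frac{8}{220} = 201959 + 8 \cdot \frac{1}{220} = 201959 + \frac{2}{55} = \frac{11107747}{55}$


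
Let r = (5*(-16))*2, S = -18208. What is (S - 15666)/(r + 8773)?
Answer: -33874/8613 ≈ -3.9329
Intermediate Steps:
r = -160 (r = -80*2 = -160)
(S - 15666)/(r + 8773) = (-18208 - 15666)/(-160 + 8773) = -33874/8613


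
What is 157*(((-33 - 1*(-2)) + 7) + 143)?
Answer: 18683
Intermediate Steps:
157*(((-33 - 1*(-2)) + 7) + 143) = 157*(((-33 + 2) + 7) + 143) = 157*((-31 + 7) + 143) = 157*(-24 + 143) = 157*119 = 18683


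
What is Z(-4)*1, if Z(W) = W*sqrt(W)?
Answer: -8*I ≈ -8.0*I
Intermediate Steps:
Z(W) = W**(3/2)
Z(-4)*1 = (-4)**(3/2)*1 = -8*I*1 = -8*I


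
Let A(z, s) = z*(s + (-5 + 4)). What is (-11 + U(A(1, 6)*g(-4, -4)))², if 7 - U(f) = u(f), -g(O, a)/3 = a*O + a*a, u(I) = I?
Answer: 226576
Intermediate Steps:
A(z, s) = z*(-1 + s) (A(z, s) = z*(s - 1) = z*(-1 + s))
g(O, a) = -3*a² - 3*O*a (g(O, a) = -3*(a*O + a*a) = -3*(O*a + a²) = -3*(a² + O*a) = -3*a² - 3*O*a)
U(f) = 7 - f
(-11 + U(A(1, 6)*g(-4, -4)))² = (-11 + (7 - 1*(-1 + 6)*(-3*(-4)*(-4 - 4))))² = (-11 + (7 - 1*5*(-3*(-4)*(-8))))² = (-11 + (7 - 5*(-96)))² = (-11 + (7 - 1*(-480)))² = (-11 + (7 + 480))² = (-11 + 487)² = 476² = 226576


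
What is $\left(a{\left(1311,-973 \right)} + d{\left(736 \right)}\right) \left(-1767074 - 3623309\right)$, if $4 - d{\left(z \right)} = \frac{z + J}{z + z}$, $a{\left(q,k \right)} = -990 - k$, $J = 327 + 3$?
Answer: $\frac{54448258683}{736} \approx 7.3979 \cdot 10^{7}$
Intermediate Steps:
$J = 330$
$d{\left(z \right)} = 4 - \frac{330 + z}{2 z}$ ($d{\left(z \right)} = 4 - \frac{z + 330}{z + z} = 4 - \frac{330 + z}{2 z}$)
$\left(a{\left(1311,-973 \right)} + d{\left(736 \right)}\right) \left(-1767074 - 3623309\right) = \left(\left(-990 - -973\right) + \left(\frac{7}{2} - \frac{165}{736}\right)\right) \left(-1767074 - 3623309\right) = \left(\left(-990 + 973\right) + \left(\frac{7}{2} - \frac{165}{736}\right)\right) \left(-5390383\right) = \left(-17 + \left(\frac{7}{2} - \frac{165}{736}\right)\right) \left(-5390383\right) = \left(-17 + \frac{2411}{736}\right) \left(-5390383\right) = \left(- \frac{10101}{736}\right) \left(-5390383\right) = \frac{54448258683}{736}$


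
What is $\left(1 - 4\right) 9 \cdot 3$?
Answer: $-81$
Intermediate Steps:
$\left(1 - 4\right) 9 \cdot 3 = \left(-3\right) 9 \cdot 3 = \left(-27\right) 3 = -81$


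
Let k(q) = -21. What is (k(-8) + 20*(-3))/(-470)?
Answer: 81/470 ≈ 0.17234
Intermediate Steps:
(k(-8) + 20*(-3))/(-470) = (-21 + 20*(-3))/(-470) = (-21 - 60)*(-1/470) = -81*(-1/470) = 81/470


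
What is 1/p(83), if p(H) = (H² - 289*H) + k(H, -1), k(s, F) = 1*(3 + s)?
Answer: -1/17012 ≈ -5.8782e-5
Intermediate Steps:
k(s, F) = 3 + s
p(H) = 3 + H² - 288*H (p(H) = (H² - 289*H) + (3 + H) = 3 + H² - 288*H)
1/p(83) = 1/(3 + 83² - 288*83) = 1/(3 + 6889 - 23904) = 1/(-17012) = -1/17012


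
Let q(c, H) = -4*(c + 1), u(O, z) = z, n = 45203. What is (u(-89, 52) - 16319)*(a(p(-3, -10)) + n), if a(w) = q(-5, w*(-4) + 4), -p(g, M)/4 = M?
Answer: -735577473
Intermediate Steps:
p(g, M) = -4*M
q(c, H) = -4 - 4*c (q(c, H) = -4*(1 + c) = -4 - 4*c)
a(w) = 16 (a(w) = -4 - 4*(-5) = -4 + 20 = 16)
(u(-89, 52) - 16319)*(a(p(-3, -10)) + n) = (52 - 16319)*(16 + 45203) = -16267*45219 = -735577473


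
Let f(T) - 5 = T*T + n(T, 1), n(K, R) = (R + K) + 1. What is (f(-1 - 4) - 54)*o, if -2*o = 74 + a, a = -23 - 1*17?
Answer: 459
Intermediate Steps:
a = -40 (a = -23 - 17 = -40)
o = -17 (o = -(74 - 40)/2 = -1/2*34 = -17)
n(K, R) = 1 + K + R (n(K, R) = (K + R) + 1 = 1 + K + R)
f(T) = 7 + T + T**2 (f(T) = 5 + (T*T + (1 + T + 1)) = 5 + (T**2 + (2 + T)) = 5 + (2 + T + T**2) = 7 + T + T**2)
(f(-1 - 4) - 54)*o = ((7 + (-1 - 4) + (-1 - 4)**2) - 54)*(-17) = ((7 - 5 + (-5)**2) - 54)*(-17) = ((7 - 5 + 25) - 54)*(-17) = (27 - 54)*(-17) = -27*(-17) = 459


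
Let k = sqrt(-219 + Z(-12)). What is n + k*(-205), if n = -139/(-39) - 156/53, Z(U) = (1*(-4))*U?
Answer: 1283/2067 - 615*I*sqrt(19) ≈ 0.62071 - 2680.7*I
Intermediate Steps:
Z(U) = -4*U
k = 3*I*sqrt(19) (k = sqrt(-219 - 4*(-12)) = sqrt(-219 + 48) = sqrt(-171) = 3*I*sqrt(19) ≈ 13.077*I)
n = 1283/2067 (n = -139*(-1/39) - 156*1/53 = 139/39 - 156/53 = 1283/2067 ≈ 0.62071)
n + k*(-205) = 1283/2067 + (3*I*sqrt(19))*(-205) = 1283/2067 - 615*I*sqrt(19)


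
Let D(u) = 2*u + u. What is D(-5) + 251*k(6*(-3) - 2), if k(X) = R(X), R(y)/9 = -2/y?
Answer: 2109/10 ≈ 210.90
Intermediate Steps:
D(u) = 3*u
R(y) = -18/y (R(y) = 9*(-2/y) = -18/y)
k(X) = -18/X
D(-5) + 251*k(6*(-3) - 2) = 3*(-5) + 251*(-18/(6*(-3) - 2)) = -15 + 251*(-18/(-18 - 2)) = -15 + 251*(-18/(-20)) = -15 + 251*(-18*(-1/20)) = -15 + 251*(9/10) = -15 + 2259/10 = 2109/10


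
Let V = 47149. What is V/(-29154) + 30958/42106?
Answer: -541353131/613779162 ≈ -0.88200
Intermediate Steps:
V/(-29154) + 30958/42106 = 47149/(-29154) + 30958/42106 = 47149*(-1/29154) + 30958*(1/42106) = -47149/29154 + 15479/21053 = -541353131/613779162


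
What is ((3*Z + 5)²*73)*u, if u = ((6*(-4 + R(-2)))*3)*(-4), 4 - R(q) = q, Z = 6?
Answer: -5560848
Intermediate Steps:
R(q) = 4 - q
u = -144 (u = ((6*(-4 + (4 - 1*(-2))))*3)*(-4) = ((6*(-4 + (4 + 2)))*3)*(-4) = ((6*(-4 + 6))*3)*(-4) = ((6*2)*3)*(-4) = (12*3)*(-4) = 36*(-4) = -144)
((3*Z + 5)²*73)*u = ((3*6 + 5)²*73)*(-144) = ((18 + 5)²*73)*(-144) = (23²*73)*(-144) = (529*73)*(-144) = 38617*(-144) = -5560848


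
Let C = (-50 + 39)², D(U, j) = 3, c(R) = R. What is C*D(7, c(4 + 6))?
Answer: 363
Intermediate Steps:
C = 121 (C = (-11)² = 121)
C*D(7, c(4 + 6)) = 121*3 = 363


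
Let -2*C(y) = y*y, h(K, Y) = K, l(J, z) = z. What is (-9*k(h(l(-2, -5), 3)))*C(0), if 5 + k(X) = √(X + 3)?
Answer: 0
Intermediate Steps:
k(X) = -5 + √(3 + X) (k(X) = -5 + √(X + 3) = -5 + √(3 + X))
C(y) = -y²/2 (C(y) = -y*y/2 = -y²/2)
(-9*k(h(l(-2, -5), 3)))*C(0) = (-9*(-5 + √(3 - 5)))*(-½*0²) = (-9*(-5 + √(-2)))*(-½*0) = -9*(-5 + I*√2)*0 = (45 - 9*I*√2)*0 = 0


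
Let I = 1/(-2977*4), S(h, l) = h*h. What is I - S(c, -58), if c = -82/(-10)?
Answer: -20017373/297700 ≈ -67.240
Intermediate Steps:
c = 41/5 (c = -82*(-⅒) = 41/5 ≈ 8.2000)
S(h, l) = h²
I = -1/11908 (I = 1/(-11908) = -1/11908 ≈ -8.3977e-5)
I - S(c, -58) = -1/11908 - (41/5)² = -1/11908 - 1*1681/25 = -1/11908 - 1681/25 = -20017373/297700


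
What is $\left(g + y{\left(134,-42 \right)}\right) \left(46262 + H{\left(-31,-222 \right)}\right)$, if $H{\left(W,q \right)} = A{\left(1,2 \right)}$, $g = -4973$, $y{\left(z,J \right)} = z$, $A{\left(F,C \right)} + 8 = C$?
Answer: $-223832784$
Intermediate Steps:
$A{\left(F,C \right)} = -8 + C$
$H{\left(W,q \right)} = -6$ ($H{\left(W,q \right)} = -8 + 2 = -6$)
$\left(g + y{\left(134,-42 \right)}\right) \left(46262 + H{\left(-31,-222 \right)}\right) = \left(-4973 + 134\right) \left(46262 - 6\right) = \left(-4839\right) 46256 = -223832784$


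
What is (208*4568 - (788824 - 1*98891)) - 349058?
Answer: -88847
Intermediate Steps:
(208*4568 - (788824 - 1*98891)) - 349058 = (950144 - (788824 - 98891)) - 349058 = (950144 - 1*689933) - 349058 = (950144 - 689933) - 349058 = 260211 - 349058 = -88847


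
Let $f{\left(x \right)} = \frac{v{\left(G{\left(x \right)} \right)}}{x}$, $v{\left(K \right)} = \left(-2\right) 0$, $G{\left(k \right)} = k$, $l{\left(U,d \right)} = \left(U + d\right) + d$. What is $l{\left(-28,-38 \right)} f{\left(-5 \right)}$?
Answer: $0$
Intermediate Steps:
$l{\left(U,d \right)} = U + 2 d$
$v{\left(K \right)} = 0$
$f{\left(x \right)} = 0$ ($f{\left(x \right)} = \frac{0}{x} = 0$)
$l{\left(-28,-38 \right)} f{\left(-5 \right)} = \left(-28 + 2 \left(-38\right)\right) 0 = \left(-28 - 76\right) 0 = \left(-104\right) 0 = 0$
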